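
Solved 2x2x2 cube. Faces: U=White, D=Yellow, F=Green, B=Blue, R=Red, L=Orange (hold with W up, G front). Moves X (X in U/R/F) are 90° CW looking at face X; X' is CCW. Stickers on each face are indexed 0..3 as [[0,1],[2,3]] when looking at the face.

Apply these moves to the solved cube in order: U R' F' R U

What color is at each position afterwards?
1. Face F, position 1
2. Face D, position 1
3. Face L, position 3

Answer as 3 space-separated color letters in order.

Answer: R Y W

Derivation:
After move 1 (U): U=WWWW F=RRGG R=BBRR B=OOBB L=GGOO
After move 2 (R'): R=BRBR U=WBWO F=RWGW D=YRYG B=YOYB
After move 3 (F'): F=WWRG U=WBBB R=RRYR D=GOYG L=GOOW
After move 4 (R): R=YRRR U=WWBG F=WORG D=GYYY B=BOBB
After move 5 (U): U=BWGW F=YRRG R=BORR B=GOBB L=WOOW
Query 1: F[1] = R
Query 2: D[1] = Y
Query 3: L[3] = W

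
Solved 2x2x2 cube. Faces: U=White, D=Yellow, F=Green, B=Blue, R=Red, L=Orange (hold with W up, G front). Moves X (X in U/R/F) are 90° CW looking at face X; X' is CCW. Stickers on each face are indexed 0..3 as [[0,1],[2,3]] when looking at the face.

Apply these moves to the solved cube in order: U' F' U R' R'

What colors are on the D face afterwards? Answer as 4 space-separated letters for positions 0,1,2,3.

Answer: B W Y W

Derivation:
After move 1 (U'): U=WWWW F=OOGG R=GGRR B=RRBB L=BBOO
After move 2 (F'): F=OGOG U=WWGR R=YGYR D=BOYY L=BWOW
After move 3 (U): U=GWRW F=YGOG R=RRYR B=BWBB L=OGOW
After move 4 (R'): R=RRRY U=GBRB F=YWOW D=BGYG B=YWOB
After move 5 (R'): R=RYRR U=GORY F=YBOB D=BWYW B=GWGB
Query: D face = BWYW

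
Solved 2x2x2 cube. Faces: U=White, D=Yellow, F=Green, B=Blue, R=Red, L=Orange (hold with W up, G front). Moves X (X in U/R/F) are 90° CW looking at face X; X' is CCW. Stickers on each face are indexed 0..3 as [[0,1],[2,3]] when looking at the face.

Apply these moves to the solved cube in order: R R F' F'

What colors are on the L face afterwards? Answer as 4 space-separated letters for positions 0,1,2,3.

Answer: O R O R

Derivation:
After move 1 (R): R=RRRR U=WGWG F=GYGY D=YBYB B=WBWB
After move 2 (R): R=RRRR U=WYWY F=GBGB D=YWYW B=GBGB
After move 3 (F'): F=BBGG U=WYRR R=WRYR D=OOYW L=OYOW
After move 4 (F'): F=BGBG U=WYWY R=OROR D=YWYW L=OROR
Query: L face = OROR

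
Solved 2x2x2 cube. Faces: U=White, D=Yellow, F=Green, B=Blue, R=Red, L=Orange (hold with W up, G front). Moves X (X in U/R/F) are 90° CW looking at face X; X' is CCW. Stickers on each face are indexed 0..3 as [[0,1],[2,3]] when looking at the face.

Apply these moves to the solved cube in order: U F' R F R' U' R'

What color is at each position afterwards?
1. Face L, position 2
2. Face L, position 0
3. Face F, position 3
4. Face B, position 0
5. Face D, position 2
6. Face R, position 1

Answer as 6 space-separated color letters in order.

Answer: O O W O Y G

Derivation:
After move 1 (U): U=WWWW F=RRGG R=BBRR B=OOBB L=GGOO
After move 2 (F'): F=RGRG U=WWBR R=YBYR D=GOYY L=GWOW
After move 3 (R): R=YYRB U=WGBG F=RORY D=GBYO B=ROWB
After move 4 (F): F=RRYO U=WGWW R=BYGB D=RYYO L=GGOB
After move 5 (R'): R=YBBG U=WWWR F=RGYW D=RRYO B=OOYB
After move 6 (U'): U=WRWW F=GGYW R=RGBG B=YBYB L=OOOB
After move 7 (R'): R=GGRB U=WYWY F=GRYW D=RGYW B=OBRB
Query 1: L[2] = O
Query 2: L[0] = O
Query 3: F[3] = W
Query 4: B[0] = O
Query 5: D[2] = Y
Query 6: R[1] = G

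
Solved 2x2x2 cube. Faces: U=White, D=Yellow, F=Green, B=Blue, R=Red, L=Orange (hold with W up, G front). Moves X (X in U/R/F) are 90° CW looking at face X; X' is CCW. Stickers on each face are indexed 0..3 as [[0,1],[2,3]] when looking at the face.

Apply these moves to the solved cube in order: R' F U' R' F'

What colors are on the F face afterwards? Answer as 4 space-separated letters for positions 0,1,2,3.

After move 1 (R'): R=RRRR U=WBWB F=GWGW D=YGYG B=YBYB
After move 2 (F): F=GGWW U=WBOO R=WRBR D=RRYG L=OYOG
After move 3 (U'): U=BOWO F=OYWW R=GGBR B=WRYB L=YBOG
After move 4 (R'): R=GRGB U=BYWW F=OOWO D=RYYW B=GRRB
After move 5 (F'): F=OOOW U=BYGG R=YRRB D=BGYW L=YWOW
Query: F face = OOOW

Answer: O O O W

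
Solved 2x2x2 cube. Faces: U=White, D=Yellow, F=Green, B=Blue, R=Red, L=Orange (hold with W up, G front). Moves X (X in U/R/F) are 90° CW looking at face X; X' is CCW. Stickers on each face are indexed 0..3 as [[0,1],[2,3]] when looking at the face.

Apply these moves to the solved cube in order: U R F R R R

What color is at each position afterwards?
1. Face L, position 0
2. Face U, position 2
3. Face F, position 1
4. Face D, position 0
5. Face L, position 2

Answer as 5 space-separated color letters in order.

After move 1 (U): U=WWWW F=RRGG R=BBRR B=OOBB L=GGOO
After move 2 (R): R=RBRB U=WRWG F=RYGY D=YBYO B=WOWB
After move 3 (F): F=GRYY U=WROG R=WBGB D=RRYO L=GYOB
After move 4 (R): R=GWBB U=WROY F=GRYO D=RWYW B=GORB
After move 5 (R): R=BGBW U=WROO F=GWYW D=RRYG B=YORB
After move 6 (R): R=BBWG U=WWOW F=GRYG D=RRYY B=OORB
Query 1: L[0] = G
Query 2: U[2] = O
Query 3: F[1] = R
Query 4: D[0] = R
Query 5: L[2] = O

Answer: G O R R O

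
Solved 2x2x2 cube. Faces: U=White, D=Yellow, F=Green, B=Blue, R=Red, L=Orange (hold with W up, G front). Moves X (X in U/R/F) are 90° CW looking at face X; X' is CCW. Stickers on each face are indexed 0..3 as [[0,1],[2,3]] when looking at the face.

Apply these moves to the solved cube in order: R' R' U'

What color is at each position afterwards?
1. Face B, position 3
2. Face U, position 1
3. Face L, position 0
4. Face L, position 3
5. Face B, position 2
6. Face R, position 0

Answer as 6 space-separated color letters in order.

Answer: B Y G O G G

Derivation:
After move 1 (R'): R=RRRR U=WBWB F=GWGW D=YGYG B=YBYB
After move 2 (R'): R=RRRR U=WYWY F=GBGB D=YWYW B=GBGB
After move 3 (U'): U=YYWW F=OOGB R=GBRR B=RRGB L=GBOO
Query 1: B[3] = B
Query 2: U[1] = Y
Query 3: L[0] = G
Query 4: L[3] = O
Query 5: B[2] = G
Query 6: R[0] = G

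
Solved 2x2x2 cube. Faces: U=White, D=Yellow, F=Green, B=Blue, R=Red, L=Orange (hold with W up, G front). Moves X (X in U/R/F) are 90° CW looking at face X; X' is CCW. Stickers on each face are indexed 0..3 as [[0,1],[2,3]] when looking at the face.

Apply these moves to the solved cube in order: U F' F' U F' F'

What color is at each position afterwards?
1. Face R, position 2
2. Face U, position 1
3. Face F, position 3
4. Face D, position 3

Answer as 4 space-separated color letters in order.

Answer: G W O Y

Derivation:
After move 1 (U): U=WWWW F=RRGG R=BBRR B=OOBB L=GGOO
After move 2 (F'): F=RGRG U=WWBR R=YBYR D=GOYY L=GWOW
After move 3 (F'): F=GGRR U=WWYY R=OBGR D=WWYY L=GROB
After move 4 (U): U=YWYW F=OBRR R=OOGR B=GRBB L=GGOB
After move 5 (F'): F=BROR U=YWOG R=WOWR D=GBYY L=GWOY
After move 6 (F'): F=RRBO U=YWWW R=BOGR D=WYYY L=GGOO
Query 1: R[2] = G
Query 2: U[1] = W
Query 3: F[3] = O
Query 4: D[3] = Y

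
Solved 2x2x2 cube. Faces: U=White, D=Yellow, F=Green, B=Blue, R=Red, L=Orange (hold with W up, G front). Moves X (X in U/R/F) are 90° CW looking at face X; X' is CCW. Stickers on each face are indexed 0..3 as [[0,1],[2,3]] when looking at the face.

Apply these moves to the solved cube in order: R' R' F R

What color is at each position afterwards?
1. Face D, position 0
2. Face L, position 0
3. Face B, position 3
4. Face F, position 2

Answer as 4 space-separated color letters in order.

Answer: R O B B

Derivation:
After move 1 (R'): R=RRRR U=WBWB F=GWGW D=YGYG B=YBYB
After move 2 (R'): R=RRRR U=WYWY F=GBGB D=YWYW B=GBGB
After move 3 (F): F=GGBB U=WYOO R=WRYR D=RRYW L=OYOW
After move 4 (R): R=YWRR U=WGOB F=GRBW D=RGYG B=OBYB
Query 1: D[0] = R
Query 2: L[0] = O
Query 3: B[3] = B
Query 4: F[2] = B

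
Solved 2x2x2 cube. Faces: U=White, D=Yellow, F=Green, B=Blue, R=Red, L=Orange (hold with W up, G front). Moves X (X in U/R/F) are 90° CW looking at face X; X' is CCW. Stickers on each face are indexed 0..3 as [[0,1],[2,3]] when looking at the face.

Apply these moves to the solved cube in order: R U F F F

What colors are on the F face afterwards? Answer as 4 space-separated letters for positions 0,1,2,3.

After move 1 (R): R=RRRR U=WGWG F=GYGY D=YBYB B=WBWB
After move 2 (U): U=WWGG F=RRGY R=WBRR B=OOWB L=GYOO
After move 3 (F): F=GRYR U=WWOY R=GBGR D=RWYB L=GYOB
After move 4 (F): F=YGRR U=WWBY R=OBYR D=GGYB L=GROW
After move 5 (F): F=RYRG U=WWWR R=BBYR D=YOYB L=GGOG
Query: F face = RYRG

Answer: R Y R G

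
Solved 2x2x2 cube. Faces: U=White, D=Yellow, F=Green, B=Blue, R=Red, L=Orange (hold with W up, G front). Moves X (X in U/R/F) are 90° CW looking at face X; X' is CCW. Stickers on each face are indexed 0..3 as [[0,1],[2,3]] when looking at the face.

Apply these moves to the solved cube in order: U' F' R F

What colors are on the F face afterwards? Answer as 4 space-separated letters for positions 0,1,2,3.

After move 1 (U'): U=WWWW F=OOGG R=GGRR B=RRBB L=BBOO
After move 2 (F'): F=OGOG U=WWGR R=YGYR D=BOYY L=BWOW
After move 3 (R): R=YYRG U=WGGG F=OOOY D=BBYR B=RRWB
After move 4 (F): F=OOYO U=WGWW R=GYGG D=RYYR L=BBOB
Query: F face = OOYO

Answer: O O Y O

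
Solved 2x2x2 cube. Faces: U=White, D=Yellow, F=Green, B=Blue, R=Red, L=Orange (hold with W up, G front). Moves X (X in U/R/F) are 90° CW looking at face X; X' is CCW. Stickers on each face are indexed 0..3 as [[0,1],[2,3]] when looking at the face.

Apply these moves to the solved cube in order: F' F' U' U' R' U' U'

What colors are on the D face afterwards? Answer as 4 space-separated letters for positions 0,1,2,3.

Answer: W B Y G

Derivation:
After move 1 (F'): F=GGGG U=WWRR R=YRYR D=OOYY L=OWOW
After move 2 (F'): F=GGGG U=WWYY R=OROR D=WWYY L=OROR
After move 3 (U'): U=WYWY F=ORGG R=GGOR B=ORBB L=BBOR
After move 4 (U'): U=YYWW F=BBGG R=OROR B=GGBB L=OROR
After move 5 (R'): R=RROO U=YBWG F=BYGW D=WBYG B=YGWB
After move 6 (U'): U=BGYW F=ORGW R=BYOO B=RRWB L=YGOR
After move 7 (U'): U=GWBY F=YGGW R=OROO B=BYWB L=RROR
Query: D face = WBYG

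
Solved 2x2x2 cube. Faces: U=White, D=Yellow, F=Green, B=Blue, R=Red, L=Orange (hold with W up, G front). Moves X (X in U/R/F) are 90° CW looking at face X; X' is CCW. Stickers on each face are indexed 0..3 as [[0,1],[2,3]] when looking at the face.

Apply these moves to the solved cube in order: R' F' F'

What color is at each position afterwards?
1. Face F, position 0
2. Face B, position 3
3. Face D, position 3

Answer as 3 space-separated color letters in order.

Answer: W B G

Derivation:
After move 1 (R'): R=RRRR U=WBWB F=GWGW D=YGYG B=YBYB
After move 2 (F'): F=WWGG U=WBRR R=GRYR D=OOYG L=OBOW
After move 3 (F'): F=WGWG U=WBGY R=OROR D=BWYG L=OROR
Query 1: F[0] = W
Query 2: B[3] = B
Query 3: D[3] = G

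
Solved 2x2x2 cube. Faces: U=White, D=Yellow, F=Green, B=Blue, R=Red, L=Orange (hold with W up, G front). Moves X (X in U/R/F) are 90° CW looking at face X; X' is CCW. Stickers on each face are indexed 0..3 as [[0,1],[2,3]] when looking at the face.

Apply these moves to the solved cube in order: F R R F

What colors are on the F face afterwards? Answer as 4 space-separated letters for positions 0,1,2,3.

Answer: G G B B

Derivation:
After move 1 (F): F=GGGG U=WWOO R=WRWR D=RRYY L=OYOY
After move 2 (R): R=WWRR U=WGOG F=GRGY D=RBYB B=OBWB
After move 3 (R): R=RWRW U=WROY F=GBGB D=RWYO B=GBGB
After move 4 (F): F=GGBB U=WRYY R=OWYW D=RRYO L=OROW
Query: F face = GGBB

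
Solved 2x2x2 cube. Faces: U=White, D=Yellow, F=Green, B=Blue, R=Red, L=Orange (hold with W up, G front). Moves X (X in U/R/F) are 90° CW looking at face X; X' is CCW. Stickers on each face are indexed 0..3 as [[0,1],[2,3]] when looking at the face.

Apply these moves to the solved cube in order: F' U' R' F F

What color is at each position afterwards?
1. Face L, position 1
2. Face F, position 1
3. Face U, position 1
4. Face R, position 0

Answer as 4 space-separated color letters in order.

Answer: G G B W

Derivation:
After move 1 (F'): F=GGGG U=WWRR R=YRYR D=OOYY L=OWOW
After move 2 (U'): U=WRWR F=OWGG R=GGYR B=YRBB L=BBOW
After move 3 (R'): R=GRGY U=WBWY F=ORGR D=OWYG B=YROB
After move 4 (F): F=GORR U=WBWB R=WRYY D=GGYG L=BOOW
After move 5 (F): F=RGRO U=WBWO R=WRBY D=YWYG L=BGOG
Query 1: L[1] = G
Query 2: F[1] = G
Query 3: U[1] = B
Query 4: R[0] = W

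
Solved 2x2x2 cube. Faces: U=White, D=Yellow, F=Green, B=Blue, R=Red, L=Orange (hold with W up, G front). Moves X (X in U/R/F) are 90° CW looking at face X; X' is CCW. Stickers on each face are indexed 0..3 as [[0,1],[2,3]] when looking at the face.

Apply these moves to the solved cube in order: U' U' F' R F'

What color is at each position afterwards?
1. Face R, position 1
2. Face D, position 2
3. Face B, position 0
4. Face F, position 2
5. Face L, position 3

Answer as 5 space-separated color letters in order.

After move 1 (U'): U=WWWW F=OOGG R=GGRR B=RRBB L=BBOO
After move 2 (U'): U=WWWW F=BBGG R=OORR B=GGBB L=RROO
After move 3 (F'): F=BGBG U=WWOR R=YOYR D=ROYY L=RWOW
After move 4 (R): R=YYRO U=WGOG F=BOBY D=RBYG B=RGWB
After move 5 (F'): F=OYBB U=WGYR R=BYRO D=WWYG L=RGOO
Query 1: R[1] = Y
Query 2: D[2] = Y
Query 3: B[0] = R
Query 4: F[2] = B
Query 5: L[3] = O

Answer: Y Y R B O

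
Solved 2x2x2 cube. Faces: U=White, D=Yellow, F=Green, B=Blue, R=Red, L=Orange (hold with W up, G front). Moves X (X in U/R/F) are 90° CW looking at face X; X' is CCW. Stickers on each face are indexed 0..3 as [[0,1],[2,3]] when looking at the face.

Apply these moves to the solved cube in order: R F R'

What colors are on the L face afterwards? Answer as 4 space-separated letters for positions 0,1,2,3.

After move 1 (R): R=RRRR U=WGWG F=GYGY D=YBYB B=WBWB
After move 2 (F): F=GGYY U=WGOO R=WRGR D=RRYB L=OYOB
After move 3 (R'): R=RRWG U=WWOW F=GGYO D=RGYY B=BBRB
Query: L face = OYOB

Answer: O Y O B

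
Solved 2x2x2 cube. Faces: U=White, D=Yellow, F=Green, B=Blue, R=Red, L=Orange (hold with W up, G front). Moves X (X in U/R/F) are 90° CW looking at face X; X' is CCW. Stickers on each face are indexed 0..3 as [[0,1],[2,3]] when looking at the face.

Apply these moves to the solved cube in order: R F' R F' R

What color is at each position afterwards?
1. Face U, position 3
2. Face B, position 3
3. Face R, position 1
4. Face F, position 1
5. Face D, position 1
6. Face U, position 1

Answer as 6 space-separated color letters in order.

Answer: G B W W G B

Derivation:
After move 1 (R): R=RRRR U=WGWG F=GYGY D=YBYB B=WBWB
After move 2 (F'): F=YYGG U=WGRR R=BRYR D=OOYB L=OGOW
After move 3 (R): R=YBRR U=WYRG F=YOGB D=OWYW B=RBGB
After move 4 (F'): F=OBYG U=WYYR R=WBOR D=GWYW L=OGOR
After move 5 (R): R=OWRB U=WBYG F=OWYW D=GGYR B=RBYB
Query 1: U[3] = G
Query 2: B[3] = B
Query 3: R[1] = W
Query 4: F[1] = W
Query 5: D[1] = G
Query 6: U[1] = B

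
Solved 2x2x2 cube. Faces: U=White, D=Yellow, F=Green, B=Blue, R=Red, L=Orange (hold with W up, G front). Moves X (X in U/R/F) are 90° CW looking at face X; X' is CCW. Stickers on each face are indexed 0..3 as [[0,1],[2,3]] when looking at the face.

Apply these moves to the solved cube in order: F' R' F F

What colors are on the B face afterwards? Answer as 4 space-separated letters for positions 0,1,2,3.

After move 1 (F'): F=GGGG U=WWRR R=YRYR D=OOYY L=OWOW
After move 2 (R'): R=RRYY U=WBRB F=GWGR D=OGYG B=YBOB
After move 3 (F): F=GGRW U=WBWW R=RRBY D=YRYG L=OOOG
After move 4 (F): F=RGWG U=WBGO R=WRWY D=BRYG L=OYOR
Query: B face = YBOB

Answer: Y B O B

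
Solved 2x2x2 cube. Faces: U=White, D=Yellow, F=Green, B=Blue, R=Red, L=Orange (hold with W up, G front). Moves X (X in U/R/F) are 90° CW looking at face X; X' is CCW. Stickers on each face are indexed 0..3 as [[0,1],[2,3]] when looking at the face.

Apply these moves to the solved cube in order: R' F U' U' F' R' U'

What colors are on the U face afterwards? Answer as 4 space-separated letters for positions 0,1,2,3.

After move 1 (R'): R=RRRR U=WBWB F=GWGW D=YGYG B=YBYB
After move 2 (F): F=GGWW U=WBOO R=WRBR D=RRYG L=OYOG
After move 3 (U'): U=BOWO F=OYWW R=GGBR B=WRYB L=YBOG
After move 4 (U'): U=OOBW F=YBWW R=OYBR B=GGYB L=WROG
After move 5 (F'): F=BWYW U=OOOB R=RYRR D=RGYG L=WWOB
After move 6 (R'): R=YRRR U=OYOG F=BOYB D=RWYW B=GGGB
After move 7 (U'): U=YGOO F=WWYB R=BORR B=YRGB L=GGOB
Query: U face = YGOO

Answer: Y G O O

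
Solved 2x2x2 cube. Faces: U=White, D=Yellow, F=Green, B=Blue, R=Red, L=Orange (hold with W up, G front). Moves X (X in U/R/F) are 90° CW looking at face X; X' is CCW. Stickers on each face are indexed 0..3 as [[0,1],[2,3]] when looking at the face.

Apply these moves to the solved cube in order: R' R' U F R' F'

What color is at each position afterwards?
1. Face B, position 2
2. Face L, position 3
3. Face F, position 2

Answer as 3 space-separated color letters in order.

After move 1 (R'): R=RRRR U=WBWB F=GWGW D=YGYG B=YBYB
After move 2 (R'): R=RRRR U=WYWY F=GBGB D=YWYW B=GBGB
After move 3 (U): U=WWYY F=RRGB R=GBRR B=OOGB L=GBOO
After move 4 (F): F=GRBR U=WWOB R=YBYR D=RGYW L=GYOW
After move 5 (R'): R=BRYY U=WGOO F=GWBB D=RRYR B=WOGB
After move 6 (F'): F=WBGB U=WGBY R=RRRY D=YWYR L=GOOO
Query 1: B[2] = G
Query 2: L[3] = O
Query 3: F[2] = G

Answer: G O G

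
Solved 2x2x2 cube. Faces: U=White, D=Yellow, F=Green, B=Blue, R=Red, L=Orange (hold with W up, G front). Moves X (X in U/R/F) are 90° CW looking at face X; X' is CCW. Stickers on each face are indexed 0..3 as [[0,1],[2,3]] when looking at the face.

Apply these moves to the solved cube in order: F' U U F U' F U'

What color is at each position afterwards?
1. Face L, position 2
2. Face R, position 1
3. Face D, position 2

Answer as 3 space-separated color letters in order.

After move 1 (F'): F=GGGG U=WWRR R=YRYR D=OOYY L=OWOW
After move 2 (U): U=RWRW F=YRGG R=BBYR B=OWBB L=GGOW
After move 3 (U): U=RRWW F=BBGG R=OWYR B=GGBB L=YROW
After move 4 (F): F=GBGB U=RRWR R=WWWR D=YOYY L=YOOO
After move 5 (U'): U=RRRW F=YOGB R=GBWR B=WWBB L=GGOO
After move 6 (F): F=GYBO U=RROG R=RBWR D=WGYY L=GYOO
After move 7 (U'): U=RGRO F=GYBO R=GYWR B=RBBB L=WWOO
Query 1: L[2] = O
Query 2: R[1] = Y
Query 3: D[2] = Y

Answer: O Y Y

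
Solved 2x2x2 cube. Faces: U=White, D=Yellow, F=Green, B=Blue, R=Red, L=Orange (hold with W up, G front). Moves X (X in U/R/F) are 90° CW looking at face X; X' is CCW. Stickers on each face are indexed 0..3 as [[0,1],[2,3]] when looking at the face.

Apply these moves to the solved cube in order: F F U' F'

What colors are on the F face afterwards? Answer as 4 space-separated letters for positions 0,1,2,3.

After move 1 (F): F=GGGG U=WWOO R=WRWR D=RRYY L=OYOY
After move 2 (F): F=GGGG U=WWYY R=OROR D=WWYY L=OROR
After move 3 (U'): U=WYWY F=ORGG R=GGOR B=ORBB L=BBOR
After move 4 (F'): F=RGOG U=WYGO R=WGWR D=BRYY L=BYOW
Query: F face = RGOG

Answer: R G O G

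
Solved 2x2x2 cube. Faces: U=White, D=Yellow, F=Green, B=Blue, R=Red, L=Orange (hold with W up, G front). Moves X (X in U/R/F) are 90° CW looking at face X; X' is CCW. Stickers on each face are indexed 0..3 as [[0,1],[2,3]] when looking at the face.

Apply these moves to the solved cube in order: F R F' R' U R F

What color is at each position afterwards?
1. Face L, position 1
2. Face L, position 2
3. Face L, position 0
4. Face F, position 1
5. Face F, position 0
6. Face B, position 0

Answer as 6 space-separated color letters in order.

Answer: Y O R W G W

Derivation:
After move 1 (F): F=GGGG U=WWOO R=WRWR D=RRYY L=OYOY
After move 2 (R): R=WWRR U=WGOG F=GRGY D=RBYB B=OBWB
After move 3 (F'): F=RYGG U=WGWR R=BWRR D=YYYB L=OGOO
After move 4 (R'): R=WRBR U=WWWO F=RGGR D=YYYG B=BBYB
After move 5 (U): U=WWOW F=WRGR R=BBBR B=OGYB L=RGOO
After move 6 (R): R=BBRB U=WROR F=WYGG D=YYYO B=WGWB
After move 7 (F): F=GWGY U=WROG R=OBRB D=RBYO L=RYOY
Query 1: L[1] = Y
Query 2: L[2] = O
Query 3: L[0] = R
Query 4: F[1] = W
Query 5: F[0] = G
Query 6: B[0] = W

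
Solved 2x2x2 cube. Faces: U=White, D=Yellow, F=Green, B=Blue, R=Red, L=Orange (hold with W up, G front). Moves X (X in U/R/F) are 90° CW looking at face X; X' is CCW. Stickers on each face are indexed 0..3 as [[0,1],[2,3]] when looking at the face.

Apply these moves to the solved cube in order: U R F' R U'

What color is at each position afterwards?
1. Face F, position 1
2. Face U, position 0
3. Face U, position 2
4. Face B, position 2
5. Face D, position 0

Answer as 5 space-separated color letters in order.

Answer: G Y W R G

Derivation:
After move 1 (U): U=WWWW F=RRGG R=BBRR B=OOBB L=GGOO
After move 2 (R): R=RBRB U=WRWG F=RYGY D=YBYO B=WOWB
After move 3 (F'): F=YYRG U=WRRR R=BBYB D=GOYO L=GGOW
After move 4 (R): R=YBBB U=WYRG F=YORO D=GWYW B=RORB
After move 5 (U'): U=YGWR F=GGRO R=YOBB B=YBRB L=ROOW
Query 1: F[1] = G
Query 2: U[0] = Y
Query 3: U[2] = W
Query 4: B[2] = R
Query 5: D[0] = G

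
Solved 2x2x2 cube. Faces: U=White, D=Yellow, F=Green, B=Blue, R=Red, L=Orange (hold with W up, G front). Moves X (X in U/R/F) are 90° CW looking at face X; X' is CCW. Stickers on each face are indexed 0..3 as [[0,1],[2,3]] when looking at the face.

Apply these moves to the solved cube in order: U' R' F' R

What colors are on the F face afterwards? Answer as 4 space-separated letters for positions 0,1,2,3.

Answer: W O O G

Derivation:
After move 1 (U'): U=WWWW F=OOGG R=GGRR B=RRBB L=BBOO
After move 2 (R'): R=GRGR U=WBWR F=OWGW D=YOYG B=YRYB
After move 3 (F'): F=WWOG U=WBGG R=ORYR D=BOYG L=BROW
After move 4 (R): R=YORR U=WWGG F=WOOG D=BYYY B=GRBB
Query: F face = WOOG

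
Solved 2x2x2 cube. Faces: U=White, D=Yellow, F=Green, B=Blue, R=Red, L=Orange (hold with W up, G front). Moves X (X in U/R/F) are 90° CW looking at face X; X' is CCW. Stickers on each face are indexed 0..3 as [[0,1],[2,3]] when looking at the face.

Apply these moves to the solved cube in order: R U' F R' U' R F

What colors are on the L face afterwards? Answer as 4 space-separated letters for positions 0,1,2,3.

Answer: B R O G

Derivation:
After move 1 (R): R=RRRR U=WGWG F=GYGY D=YBYB B=WBWB
After move 2 (U'): U=GGWW F=OOGY R=GYRR B=RRWB L=WBOO
After move 3 (F): F=GOYO U=GGOB R=WYWR D=RGYB L=WYOB
After move 4 (R'): R=YRWW U=GWOR F=GGYB D=ROYO B=BRGB
After move 5 (U'): U=WRGO F=WYYB R=GGWW B=YRGB L=BROB
After move 6 (R): R=WGWG U=WYGB F=WOYO D=RGYY B=ORRB
After move 7 (F): F=YWOO U=WYBR R=GGBG D=WWYY L=BROG
Query: L face = BROG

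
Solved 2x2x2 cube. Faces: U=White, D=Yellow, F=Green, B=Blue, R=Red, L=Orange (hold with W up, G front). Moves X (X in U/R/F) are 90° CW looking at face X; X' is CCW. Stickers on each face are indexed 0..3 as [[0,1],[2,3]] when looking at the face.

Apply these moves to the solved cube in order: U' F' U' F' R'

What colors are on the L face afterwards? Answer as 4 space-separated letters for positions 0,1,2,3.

Answer: R G O W

Derivation:
After move 1 (U'): U=WWWW F=OOGG R=GGRR B=RRBB L=BBOO
After move 2 (F'): F=OGOG U=WWGR R=YGYR D=BOYY L=BWOW
After move 3 (U'): U=WRWG F=BWOG R=OGYR B=YGBB L=RROW
After move 4 (F'): F=WGBO U=WROY R=OGBR D=RWYY L=RGOW
After move 5 (R'): R=GROB U=WBOY F=WRBY D=RGYO B=YGWB
Query: L face = RGOW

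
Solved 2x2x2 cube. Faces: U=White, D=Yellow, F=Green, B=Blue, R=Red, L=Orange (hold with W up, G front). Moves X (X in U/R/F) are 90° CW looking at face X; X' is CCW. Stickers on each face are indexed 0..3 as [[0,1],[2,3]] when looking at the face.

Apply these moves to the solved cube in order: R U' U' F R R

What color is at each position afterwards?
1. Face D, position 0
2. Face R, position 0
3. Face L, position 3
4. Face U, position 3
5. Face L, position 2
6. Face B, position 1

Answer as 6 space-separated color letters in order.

After move 1 (R): R=RRRR U=WGWG F=GYGY D=YBYB B=WBWB
After move 2 (U'): U=GGWW F=OOGY R=GYRR B=RRWB L=WBOO
After move 3 (U'): U=GWGW F=WBGY R=OORR B=GYWB L=RROO
After move 4 (F): F=GWYB U=GWOR R=GOWR D=ROYB L=RYOB
After move 5 (R): R=WGRO U=GWOB F=GOYB D=RWYG B=RYWB
After move 6 (R): R=RWOG U=GOOB F=GWYG D=RWYR B=BYWB
Query 1: D[0] = R
Query 2: R[0] = R
Query 3: L[3] = B
Query 4: U[3] = B
Query 5: L[2] = O
Query 6: B[1] = Y

Answer: R R B B O Y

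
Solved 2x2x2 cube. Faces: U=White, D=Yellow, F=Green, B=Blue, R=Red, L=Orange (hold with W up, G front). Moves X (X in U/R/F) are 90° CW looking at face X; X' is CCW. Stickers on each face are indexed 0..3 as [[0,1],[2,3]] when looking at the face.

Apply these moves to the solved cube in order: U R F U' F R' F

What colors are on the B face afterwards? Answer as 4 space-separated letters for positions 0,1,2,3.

After move 1 (U): U=WWWW F=RRGG R=BBRR B=OOBB L=GGOO
After move 2 (R): R=RBRB U=WRWG F=RYGY D=YBYO B=WOWB
After move 3 (F): F=GRYY U=WROG R=WBGB D=RRYO L=GYOB
After move 4 (U'): U=RGWO F=GYYY R=GRGB B=WBWB L=WOOB
After move 5 (F): F=YGYY U=RGBO R=WROB D=GGYO L=WROR
After move 6 (R'): R=RBWO U=RWBW F=YGYO D=GGYY B=OBGB
After move 7 (F): F=YYOG U=RWRR R=BBWO D=WRYY L=WGOG
Query: B face = OBGB

Answer: O B G B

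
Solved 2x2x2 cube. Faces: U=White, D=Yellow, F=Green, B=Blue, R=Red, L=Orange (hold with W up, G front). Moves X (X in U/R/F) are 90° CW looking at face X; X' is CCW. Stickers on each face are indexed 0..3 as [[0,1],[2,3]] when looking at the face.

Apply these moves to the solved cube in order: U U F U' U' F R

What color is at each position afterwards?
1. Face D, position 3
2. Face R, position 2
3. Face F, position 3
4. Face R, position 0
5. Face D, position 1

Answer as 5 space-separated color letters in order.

Answer: G R Y W B

Derivation:
After move 1 (U): U=WWWW F=RRGG R=BBRR B=OOBB L=GGOO
After move 2 (U): U=WWWW F=BBGG R=OORR B=GGBB L=RROO
After move 3 (F): F=GBGB U=WWOR R=WOWR D=ROYY L=RYOY
After move 4 (U'): U=WRWO F=RYGB R=GBWR B=WOBB L=GGOY
After move 5 (U'): U=ROWW F=GGGB R=RYWR B=GBBB L=WOOY
After move 6 (F): F=GGBG U=ROYO R=WYWR D=WRYY L=WROO
After move 7 (R): R=WWRY U=RGYG F=GRBY D=WBYG B=OBOB
Query 1: D[3] = G
Query 2: R[2] = R
Query 3: F[3] = Y
Query 4: R[0] = W
Query 5: D[1] = B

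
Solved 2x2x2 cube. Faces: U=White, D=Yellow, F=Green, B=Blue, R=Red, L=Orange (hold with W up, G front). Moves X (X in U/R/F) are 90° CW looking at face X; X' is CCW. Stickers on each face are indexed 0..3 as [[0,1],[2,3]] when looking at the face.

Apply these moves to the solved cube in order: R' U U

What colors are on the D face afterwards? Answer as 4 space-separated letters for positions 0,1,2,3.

After move 1 (R'): R=RRRR U=WBWB F=GWGW D=YGYG B=YBYB
After move 2 (U): U=WWBB F=RRGW R=YBRR B=OOYB L=GWOO
After move 3 (U): U=BWBW F=YBGW R=OORR B=GWYB L=RROO
Query: D face = YGYG

Answer: Y G Y G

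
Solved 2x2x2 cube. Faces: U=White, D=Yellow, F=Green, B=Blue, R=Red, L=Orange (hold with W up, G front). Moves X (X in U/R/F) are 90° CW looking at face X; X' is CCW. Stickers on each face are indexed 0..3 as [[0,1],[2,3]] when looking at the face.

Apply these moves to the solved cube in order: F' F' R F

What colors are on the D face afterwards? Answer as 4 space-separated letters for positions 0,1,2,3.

Answer: R O Y B

Derivation:
After move 1 (F'): F=GGGG U=WWRR R=YRYR D=OOYY L=OWOW
After move 2 (F'): F=GGGG U=WWYY R=OROR D=WWYY L=OROR
After move 3 (R): R=OORR U=WGYG F=GWGY D=WBYB B=YBWB
After move 4 (F): F=GGYW U=WGRR R=YOGR D=ROYB L=OWOB
Query: D face = ROYB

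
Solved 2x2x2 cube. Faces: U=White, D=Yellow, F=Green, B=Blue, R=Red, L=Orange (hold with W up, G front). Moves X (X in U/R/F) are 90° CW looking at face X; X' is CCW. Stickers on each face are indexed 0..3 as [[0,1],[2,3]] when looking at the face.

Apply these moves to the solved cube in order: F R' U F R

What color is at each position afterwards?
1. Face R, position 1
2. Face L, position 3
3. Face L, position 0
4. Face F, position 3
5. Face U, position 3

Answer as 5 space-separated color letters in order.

After move 1 (F): F=GGGG U=WWOO R=WRWR D=RRYY L=OYOY
After move 2 (R'): R=RRWW U=WBOB F=GWGO D=RGYG B=YBRB
After move 3 (U): U=OWBB F=RRGO R=YBWW B=OYRB L=GWOY
After move 4 (F): F=GROR U=OWYW R=BBBW D=WYYG L=GROG
After move 5 (R): R=BBWB U=ORYR F=GYOG D=WRYO B=WYWB
Query 1: R[1] = B
Query 2: L[3] = G
Query 3: L[0] = G
Query 4: F[3] = G
Query 5: U[3] = R

Answer: B G G G R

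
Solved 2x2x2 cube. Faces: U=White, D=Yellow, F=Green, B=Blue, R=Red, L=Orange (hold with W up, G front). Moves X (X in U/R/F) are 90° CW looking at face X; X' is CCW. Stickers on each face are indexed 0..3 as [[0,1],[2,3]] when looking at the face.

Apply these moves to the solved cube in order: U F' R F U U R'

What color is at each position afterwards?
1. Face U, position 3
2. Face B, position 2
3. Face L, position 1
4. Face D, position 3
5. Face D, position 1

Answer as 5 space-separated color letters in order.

After move 1 (U): U=WWWW F=RRGG R=BBRR B=OOBB L=GGOO
After move 2 (F'): F=RGRG U=WWBR R=YBYR D=GOYY L=GWOW
After move 3 (R): R=YYRB U=WGBG F=RORY D=GBYO B=ROWB
After move 4 (F): F=RRYO U=WGWW R=BYGB D=RYYO L=GGOB
After move 5 (U): U=WWWG F=BYYO R=ROGB B=GGWB L=RROB
After move 6 (U): U=WWGW F=ROYO R=GGGB B=RRWB L=BYOB
After move 7 (R'): R=GBGG U=WWGR F=RWYW D=ROYO B=ORYB
Query 1: U[3] = R
Query 2: B[2] = Y
Query 3: L[1] = Y
Query 4: D[3] = O
Query 5: D[1] = O

Answer: R Y Y O O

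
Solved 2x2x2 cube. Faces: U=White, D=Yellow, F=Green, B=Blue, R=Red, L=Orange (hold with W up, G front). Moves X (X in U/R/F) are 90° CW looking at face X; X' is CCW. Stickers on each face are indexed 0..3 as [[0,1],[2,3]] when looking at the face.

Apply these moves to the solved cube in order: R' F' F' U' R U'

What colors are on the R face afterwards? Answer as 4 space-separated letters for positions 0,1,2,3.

Answer: O W R G

Derivation:
After move 1 (R'): R=RRRR U=WBWB F=GWGW D=YGYG B=YBYB
After move 2 (F'): F=WWGG U=WBRR R=GRYR D=OOYG L=OBOW
After move 3 (F'): F=WGWG U=WBGY R=OROR D=BWYG L=OROR
After move 4 (U'): U=BYWG F=ORWG R=WGOR B=ORYB L=YBOR
After move 5 (R): R=OWRG U=BRWG F=OWWG D=BYYO B=GRYB
After move 6 (U'): U=RGBW F=YBWG R=OWRG B=OWYB L=GROR
Query: R face = OWRG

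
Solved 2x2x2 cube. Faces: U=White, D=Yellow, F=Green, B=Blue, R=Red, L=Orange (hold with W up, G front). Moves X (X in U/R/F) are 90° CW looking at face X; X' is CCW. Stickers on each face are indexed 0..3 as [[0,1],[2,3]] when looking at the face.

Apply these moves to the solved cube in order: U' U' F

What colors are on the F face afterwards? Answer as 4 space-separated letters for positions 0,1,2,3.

Answer: G B G B

Derivation:
After move 1 (U'): U=WWWW F=OOGG R=GGRR B=RRBB L=BBOO
After move 2 (U'): U=WWWW F=BBGG R=OORR B=GGBB L=RROO
After move 3 (F): F=GBGB U=WWOR R=WOWR D=ROYY L=RYOY
Query: F face = GBGB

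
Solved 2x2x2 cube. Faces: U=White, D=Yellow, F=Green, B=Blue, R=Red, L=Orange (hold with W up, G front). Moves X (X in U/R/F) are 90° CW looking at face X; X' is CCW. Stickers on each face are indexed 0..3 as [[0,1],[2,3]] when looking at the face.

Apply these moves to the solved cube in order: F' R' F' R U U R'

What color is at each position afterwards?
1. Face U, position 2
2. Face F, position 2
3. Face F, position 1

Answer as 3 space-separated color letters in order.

Answer: R G R

Derivation:
After move 1 (F'): F=GGGG U=WWRR R=YRYR D=OOYY L=OWOW
After move 2 (R'): R=RRYY U=WBRB F=GWGR D=OGYG B=YBOB
After move 3 (F'): F=WRGG U=WBRY R=GROY D=WWYG L=OBOR
After move 4 (R): R=OGYR U=WRRG F=WWGG D=WOYY B=YBBB
After move 5 (U): U=RWGR F=OGGG R=YBYR B=OBBB L=WWOR
After move 6 (U): U=GRRW F=YBGG R=OBYR B=WWBB L=OGOR
After move 7 (R'): R=BROY U=GBRW F=YRGW D=WBYG B=YWOB
Query 1: U[2] = R
Query 2: F[2] = G
Query 3: F[1] = R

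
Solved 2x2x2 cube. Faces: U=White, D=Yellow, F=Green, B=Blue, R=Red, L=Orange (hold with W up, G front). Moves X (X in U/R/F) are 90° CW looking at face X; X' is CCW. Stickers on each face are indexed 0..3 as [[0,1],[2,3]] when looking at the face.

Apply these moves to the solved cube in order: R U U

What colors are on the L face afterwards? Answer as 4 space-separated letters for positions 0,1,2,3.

After move 1 (R): R=RRRR U=WGWG F=GYGY D=YBYB B=WBWB
After move 2 (U): U=WWGG F=RRGY R=WBRR B=OOWB L=GYOO
After move 3 (U): U=GWGW F=WBGY R=OORR B=GYWB L=RROO
Query: L face = RROO

Answer: R R O O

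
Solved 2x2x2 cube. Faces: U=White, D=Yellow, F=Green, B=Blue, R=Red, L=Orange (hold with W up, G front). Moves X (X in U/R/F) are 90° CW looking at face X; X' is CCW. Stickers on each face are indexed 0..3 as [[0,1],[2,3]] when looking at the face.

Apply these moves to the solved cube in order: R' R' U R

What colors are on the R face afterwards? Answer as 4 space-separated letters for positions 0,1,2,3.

After move 1 (R'): R=RRRR U=WBWB F=GWGW D=YGYG B=YBYB
After move 2 (R'): R=RRRR U=WYWY F=GBGB D=YWYW B=GBGB
After move 3 (U): U=WWYY F=RRGB R=GBRR B=OOGB L=GBOO
After move 4 (R): R=RGRB U=WRYB F=RWGW D=YGYO B=YOWB
Query: R face = RGRB

Answer: R G R B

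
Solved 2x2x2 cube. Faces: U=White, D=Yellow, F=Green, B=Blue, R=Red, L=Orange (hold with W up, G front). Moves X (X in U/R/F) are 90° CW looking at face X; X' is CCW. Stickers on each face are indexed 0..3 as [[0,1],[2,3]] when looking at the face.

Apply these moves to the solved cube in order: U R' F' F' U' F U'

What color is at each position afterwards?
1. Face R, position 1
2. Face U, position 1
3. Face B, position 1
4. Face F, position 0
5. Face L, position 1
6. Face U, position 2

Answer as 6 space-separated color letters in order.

Answer: G O G Y R B

Derivation:
After move 1 (U): U=WWWW F=RRGG R=BBRR B=OOBB L=GGOO
After move 2 (R'): R=BRBR U=WBWO F=RWGW D=YRYG B=YOYB
After move 3 (F'): F=WWRG U=WBBB R=RRYR D=GOYG L=GOOW
After move 4 (F'): F=WGWR U=WBRY R=ORGR D=OWYG L=GBOB
After move 5 (U'): U=BYWR F=GBWR R=WGGR B=ORYB L=YOOB
After move 6 (F): F=WGRB U=BYBO R=WGRR D=GWYG L=YOOW
After move 7 (U'): U=YOBB F=YORB R=WGRR B=WGYB L=OROW
Query 1: R[1] = G
Query 2: U[1] = O
Query 3: B[1] = G
Query 4: F[0] = Y
Query 5: L[1] = R
Query 6: U[2] = B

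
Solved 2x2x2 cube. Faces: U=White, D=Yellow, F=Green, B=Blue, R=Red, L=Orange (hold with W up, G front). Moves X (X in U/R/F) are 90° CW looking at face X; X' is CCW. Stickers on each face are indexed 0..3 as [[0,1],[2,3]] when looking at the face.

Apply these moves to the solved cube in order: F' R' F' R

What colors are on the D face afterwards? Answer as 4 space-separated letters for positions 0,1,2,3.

Answer: W O Y Y

Derivation:
After move 1 (F'): F=GGGG U=WWRR R=YRYR D=OOYY L=OWOW
After move 2 (R'): R=RRYY U=WBRB F=GWGR D=OGYG B=YBOB
After move 3 (F'): F=WRGG U=WBRY R=GROY D=WWYG L=OBOR
After move 4 (R): R=OGYR U=WRRG F=WWGG D=WOYY B=YBBB
Query: D face = WOYY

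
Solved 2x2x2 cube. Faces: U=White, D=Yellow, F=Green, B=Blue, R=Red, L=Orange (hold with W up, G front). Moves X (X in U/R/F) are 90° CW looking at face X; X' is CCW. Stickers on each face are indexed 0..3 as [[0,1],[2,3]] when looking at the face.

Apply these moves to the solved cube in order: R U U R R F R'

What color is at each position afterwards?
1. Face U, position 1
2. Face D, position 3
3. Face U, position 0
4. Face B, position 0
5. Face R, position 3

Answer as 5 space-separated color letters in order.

Answer: B W G W B

Derivation:
After move 1 (R): R=RRRR U=WGWG F=GYGY D=YBYB B=WBWB
After move 2 (U): U=WWGG F=RRGY R=WBRR B=OOWB L=GYOO
After move 3 (U): U=GWGW F=WBGY R=OORR B=GYWB L=RROO
After move 4 (R): R=RORO U=GBGY F=WBGB D=YWYG B=WYWB
After move 5 (R): R=RROO U=GBGB F=WWGG D=YWYW B=YYBB
After move 6 (F): F=GWGW U=GBOR R=GRBO D=ORYW L=RYOW
After move 7 (R'): R=ROGB U=GBOY F=GBGR D=OWYW B=WYRB
Query 1: U[1] = B
Query 2: D[3] = W
Query 3: U[0] = G
Query 4: B[0] = W
Query 5: R[3] = B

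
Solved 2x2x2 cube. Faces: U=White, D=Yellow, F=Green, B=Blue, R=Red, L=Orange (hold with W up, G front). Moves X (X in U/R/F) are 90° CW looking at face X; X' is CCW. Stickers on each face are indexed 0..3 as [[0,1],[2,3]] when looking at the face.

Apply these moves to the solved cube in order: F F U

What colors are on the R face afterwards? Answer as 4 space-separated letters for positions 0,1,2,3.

After move 1 (F): F=GGGG U=WWOO R=WRWR D=RRYY L=OYOY
After move 2 (F): F=GGGG U=WWYY R=OROR D=WWYY L=OROR
After move 3 (U): U=YWYW F=ORGG R=BBOR B=ORBB L=GGOR
Query: R face = BBOR

Answer: B B O R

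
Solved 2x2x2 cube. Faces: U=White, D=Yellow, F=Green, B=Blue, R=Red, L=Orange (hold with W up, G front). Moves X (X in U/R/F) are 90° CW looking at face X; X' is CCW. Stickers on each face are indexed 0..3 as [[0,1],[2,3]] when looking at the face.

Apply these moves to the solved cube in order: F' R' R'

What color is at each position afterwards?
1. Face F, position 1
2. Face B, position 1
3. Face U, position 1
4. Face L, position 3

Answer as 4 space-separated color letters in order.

Answer: B B O W

Derivation:
After move 1 (F'): F=GGGG U=WWRR R=YRYR D=OOYY L=OWOW
After move 2 (R'): R=RRYY U=WBRB F=GWGR D=OGYG B=YBOB
After move 3 (R'): R=RYRY U=WORY F=GBGB D=OWYR B=GBGB
Query 1: F[1] = B
Query 2: B[1] = B
Query 3: U[1] = O
Query 4: L[3] = W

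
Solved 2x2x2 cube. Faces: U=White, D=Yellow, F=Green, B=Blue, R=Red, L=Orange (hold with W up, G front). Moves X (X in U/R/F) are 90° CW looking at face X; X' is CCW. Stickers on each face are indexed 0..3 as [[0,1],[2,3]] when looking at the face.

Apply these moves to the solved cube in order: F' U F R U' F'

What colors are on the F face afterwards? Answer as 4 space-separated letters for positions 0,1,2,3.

Answer: O Y G G

Derivation:
After move 1 (F'): F=GGGG U=WWRR R=YRYR D=OOYY L=OWOW
After move 2 (U): U=RWRW F=YRGG R=BBYR B=OWBB L=GGOW
After move 3 (F): F=GYGR U=RWWG R=RBWR D=YBYY L=GOOO
After move 4 (R): R=WRRB U=RYWR F=GBGY D=YBYO B=GWWB
After move 5 (U'): U=YRRW F=GOGY R=GBRB B=WRWB L=GWOO
After move 6 (F'): F=OYGG U=YRGR R=BBYB D=WOYO L=GWOR
Query: F face = OYGG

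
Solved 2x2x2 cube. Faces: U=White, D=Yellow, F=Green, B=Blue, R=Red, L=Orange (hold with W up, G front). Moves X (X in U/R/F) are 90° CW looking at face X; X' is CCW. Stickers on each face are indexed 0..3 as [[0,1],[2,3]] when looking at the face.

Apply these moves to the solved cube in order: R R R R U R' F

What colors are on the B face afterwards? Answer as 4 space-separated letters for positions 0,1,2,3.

After move 1 (R): R=RRRR U=WGWG F=GYGY D=YBYB B=WBWB
After move 2 (R): R=RRRR U=WYWY F=GBGB D=YWYW B=GBGB
After move 3 (R): R=RRRR U=WBWB F=GWGW D=YGYG B=YBYB
After move 4 (R): R=RRRR U=WWWW F=GGGG D=YYYY B=BBBB
After move 5 (U): U=WWWW F=RRGG R=BBRR B=OOBB L=GGOO
After move 6 (R'): R=BRBR U=WBWO F=RWGW D=YRYG B=YOYB
After move 7 (F): F=GRWW U=WBOG R=WROR D=BBYG L=GYOR
Query: B face = YOYB

Answer: Y O Y B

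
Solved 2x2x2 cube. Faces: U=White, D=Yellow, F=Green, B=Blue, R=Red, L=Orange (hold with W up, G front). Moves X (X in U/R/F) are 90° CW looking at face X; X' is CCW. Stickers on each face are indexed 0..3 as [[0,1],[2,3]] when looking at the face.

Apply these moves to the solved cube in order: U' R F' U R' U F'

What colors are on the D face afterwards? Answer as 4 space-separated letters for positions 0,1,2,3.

Answer: W W Y G

Derivation:
After move 1 (U'): U=WWWW F=OOGG R=GGRR B=RRBB L=BBOO
After move 2 (R): R=RGRG U=WOWG F=OYGY D=YBYR B=WRWB
After move 3 (F'): F=YYOG U=WORR R=BGYG D=BOYR L=BGOW
After move 4 (U): U=RWRO F=BGOG R=WRYG B=BGWB L=YYOW
After move 5 (R'): R=RGWY U=RWRB F=BWOO D=BGYG B=RGOB
After move 6 (U): U=RRBW F=RGOO R=RGWY B=YYOB L=BWOW
After move 7 (F'): F=GORO U=RRRW R=GGBY D=WWYG L=BWOB
Query: D face = WWYG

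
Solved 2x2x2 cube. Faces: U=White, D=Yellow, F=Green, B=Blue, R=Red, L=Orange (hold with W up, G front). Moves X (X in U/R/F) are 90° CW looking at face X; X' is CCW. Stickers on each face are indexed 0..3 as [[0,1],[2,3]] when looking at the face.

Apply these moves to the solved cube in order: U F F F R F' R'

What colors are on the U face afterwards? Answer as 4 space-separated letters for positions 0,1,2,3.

Answer: W W Y R

Derivation:
After move 1 (U): U=WWWW F=RRGG R=BBRR B=OOBB L=GGOO
After move 2 (F): F=GRGR U=WWOG R=WBWR D=RBYY L=GYOY
After move 3 (F): F=GGRR U=WWYY R=OBGR D=WWYY L=GROB
After move 4 (F): F=RGRG U=WWBR R=YBYR D=GOYY L=GWOW
After move 5 (R): R=YYRB U=WGBG F=RORY D=GBYO B=ROWB
After move 6 (F'): F=OYRR U=WGYR R=BYGB D=WWYO L=GGOB
After move 7 (R'): R=YBBG U=WWYR F=OGRR D=WYYR B=OOWB
Query: U face = WWYR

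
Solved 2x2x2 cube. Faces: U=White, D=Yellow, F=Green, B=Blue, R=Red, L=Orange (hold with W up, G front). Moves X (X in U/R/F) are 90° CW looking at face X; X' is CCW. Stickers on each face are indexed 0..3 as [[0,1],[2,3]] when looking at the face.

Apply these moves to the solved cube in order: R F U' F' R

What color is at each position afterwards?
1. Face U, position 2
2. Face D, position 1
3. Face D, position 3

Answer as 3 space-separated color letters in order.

After move 1 (R): R=RRRR U=WGWG F=GYGY D=YBYB B=WBWB
After move 2 (F): F=GGYY U=WGOO R=WRGR D=RRYB L=OYOB
After move 3 (U'): U=GOWO F=OYYY R=GGGR B=WRWB L=WBOB
After move 4 (F'): F=YYOY U=GOGG R=RGRR D=BBYB L=WOOW
After move 5 (R): R=RRRG U=GYGY F=YBOB D=BWYW B=GROB
Query 1: U[2] = G
Query 2: D[1] = W
Query 3: D[3] = W

Answer: G W W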